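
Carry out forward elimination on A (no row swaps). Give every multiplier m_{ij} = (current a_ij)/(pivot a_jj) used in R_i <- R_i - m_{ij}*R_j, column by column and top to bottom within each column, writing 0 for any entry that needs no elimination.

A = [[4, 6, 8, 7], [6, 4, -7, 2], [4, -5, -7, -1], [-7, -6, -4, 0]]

multipliers: 3/2, 1, -7/4, 11/5, -9/10, -71/268

Forward elimination:
R2 <- R2 - (3/2)*R1:  [     0     -5    -19  -17/2 ]
R3 <- R3 - (1)*R1:  [   0  -11  -15   -8 ]
R4 <- R4 - (-7/4)*R1:  [    0   9/2    10  49/4 ]
R3 <- R3 - (11/5)*R2:  [      0       0   134/5  107/10 ]
R4 <- R4 - (-9/10)*R2:  [      0       0  -71/10    23/5 ]
R4 <- R4 - (-71/268)*R3:  [        0         0         0  3985/536 ]
Multipliers (in order of application): m_{21} = 3/2, m_{31} = 1, m_{41} = -7/4, m_{32} = 11/5, m_{42} = -9/10, m_{43} = -71/268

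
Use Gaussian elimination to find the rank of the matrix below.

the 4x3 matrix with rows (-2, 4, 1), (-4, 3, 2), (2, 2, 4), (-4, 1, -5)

rank(A) = 3

Row reduction:
R2 <- R2 - (2)*R1:  [  0  -5   0 ]
R3 <- R3 - (-1)*R1:  [ 0  6  5 ]
R4 <- R4 - (2)*R1:  [  0  -7  -7 ]
R3 <- R3 - (-6/5)*R2:  [ 0  0  5 ]
R4 <- R4 - (7/5)*R2:  [  0   0  -7 ]
R4 <- R4 - (-7/5)*R3:  [ 0  0  0 ]
Row echelon form:
[ -2   4  1 ]
[  0  -5  0 ]
[  0   0  5 ]
[  0   0  0 ]
Nonzero rows / pivot columns: 3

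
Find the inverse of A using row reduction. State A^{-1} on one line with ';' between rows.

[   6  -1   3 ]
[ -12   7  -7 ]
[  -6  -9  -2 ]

Gauss-Jordan on [A | I]:
R1 <- (1/6)*R1:  [    1  -1/6   1/2  |   1/6     0     0 ]
R2 <- R2 - (-12)*R1:  [  0   5  -1  |   2   1   0 ]
R3 <- R3 - (-6)*R1:  [   0  -10    1  |    1    0    1 ]
R2 <- (1/5)*R2:  [    0     1  -1/5  |   2/5   1/5     0 ]
R1 <- R1 - (-1/6)*R2:  [    1     0  7/15  |  7/30  1/30     0 ]
R3 <- R3 - (-10)*R2:  [  0   0  -1  |   5   2   1 ]
R3 <- (1/-1)*R3:  [  0   0   1  |  -5  -2  -1 ]
R1 <- R1 - (7/15)*R3:  [     1      0      0  |  77/30  29/30   7/15 ]
R2 <- R2 - (-1/5)*R3:  [    0     1     0  |  -3/5  -1/5  -1/5 ]
Right block of [I | A^{-1}] is the inverse:
[ 77/30  29/30  7/15 ]
[  -3/5   -1/5  -1/5 ]
[    -5     -2    -1 ]

inverse = [77/30 29/30 7/15; -3/5 -1/5 -1/5; -5 -2 -1]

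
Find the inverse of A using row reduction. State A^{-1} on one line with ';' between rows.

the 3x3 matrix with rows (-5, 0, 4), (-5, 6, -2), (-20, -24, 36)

inverse = [7/5 -4/5 -1/5; 11/6 -5/6 -1/4; 2 -1 -1/4]

Gauss-Jordan on [A | I]:
R1 <- (1/-5)*R1:  [    1     0  -4/5  |  -1/5     0     0 ]
R2 <- R2 - (-5)*R1:  [  0   6  -6  |  -1   1   0 ]
R3 <- R3 - (-20)*R1:  [   0  -24   20  |   -4    0    1 ]
R2 <- (1/6)*R2:  [    0     1    -1  |  -1/6   1/6     0 ]
R3 <- R3 - (-24)*R2:  [  0   0  -4  |  -8   4   1 ]
R3 <- (1/-4)*R3:  [    0     0     1  |     2    -1  -1/4 ]
R1 <- R1 - (-4/5)*R3:  [    1     0     0  |   7/5  -4/5  -1/5 ]
R2 <- R2 - (-1)*R3:  [    0     1     0  |  11/6  -5/6  -1/4 ]
Right block of [I | A^{-1}] is the inverse:
[  7/5  -4/5  -1/5 ]
[ 11/6  -5/6  -1/4 ]
[    2    -1  -1/4 ]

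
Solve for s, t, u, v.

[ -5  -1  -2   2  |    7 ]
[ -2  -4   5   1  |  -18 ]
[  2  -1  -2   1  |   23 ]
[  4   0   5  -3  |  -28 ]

(3, -2, -5, 5)

Forward elimination on [A|b]:
R2 <- R2 - (2/5)*R1:  [      0   -18/5    29/5     1/5  -104/5 ]
R3 <- R3 - (-2/5)*R1:  [     0   -7/5  -14/5    9/5  129/5 ]
R4 <- R4 - (-4/5)*R1:  [      0    -4/5    17/5    -7/5  -112/5 ]
R3 <- R3 - (7/18)*R2:  [      0       0  -91/18   31/18   305/9 ]
R4 <- R4 - (2/9)*R2:  [      0       0    19/9   -13/9  -160/9 ]
R4 <- R4 - (-38/91)*R3:  [       0        0        0   -66/91  -330/91 ]
Row echelon form:
[ -5     -1      -2       2  |        7 ]
[  0  -18/5    29/5     1/5  |   -104/5 ]
[  0      0  -91/18   31/18  |    305/9 ]
[  0      0       0  -66/91  |  -330/91 ]
Back-substitution:
v = (-330/91) / (-66/91) = 5
u = (305/9 - (31/18)*(5)) / (-91/18) = -5
t = (-104/5 - (29/5)*(-5) - (1/5)*(5)) / (-18/5) = -2
s = (7 - (-1)*(-2) - (-2)*(-5) - (2)*(5)) / -5 = 3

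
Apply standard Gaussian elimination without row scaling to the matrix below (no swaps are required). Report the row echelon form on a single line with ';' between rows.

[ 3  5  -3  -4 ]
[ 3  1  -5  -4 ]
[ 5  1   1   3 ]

Forward elimination:
R2 <- R2 - (1)*R1:  [  0  -4  -2   0 ]
R3 <- R3 - (5/3)*R1:  [     0  -22/3      6   29/3 ]
R3 <- R3 - (11/6)*R2:  [    0     0  29/3  29/3 ]
Row echelon form:
[ 3   5    -3    -4 ]
[ 0  -4    -2     0 ]
[ 0   0  29/3  29/3 ]

REF = [3 5 -3 -4; 0 -4 -2 0; 0 0 29/3 29/3]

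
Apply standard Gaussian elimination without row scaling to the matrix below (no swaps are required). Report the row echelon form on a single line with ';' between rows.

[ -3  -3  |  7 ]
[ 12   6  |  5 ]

Forward elimination:
R2 <- R2 - (-4)*R1:  [  0  -6  33 ]
Row echelon form:
[ -3  -3  |   7 ]
[  0  -6  |  33 ]

REF = [-3 -3 7; 0 -6 33]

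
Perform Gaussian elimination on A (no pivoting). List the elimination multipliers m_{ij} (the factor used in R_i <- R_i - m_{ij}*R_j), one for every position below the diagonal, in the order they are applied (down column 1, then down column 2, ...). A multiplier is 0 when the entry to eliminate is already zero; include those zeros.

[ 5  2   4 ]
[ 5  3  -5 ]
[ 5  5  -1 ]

multipliers: 1, 1, 3

Forward elimination:
R2 <- R2 - (1)*R1:  [  0   1  -9 ]
R3 <- R3 - (1)*R1:  [  0   3  -5 ]
R3 <- R3 - (3)*R2:  [  0   0  22 ]
Multipliers (in order of application): m_{21} = 1, m_{31} = 1, m_{32} = 3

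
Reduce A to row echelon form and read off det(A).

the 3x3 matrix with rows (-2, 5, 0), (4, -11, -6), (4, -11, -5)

Forward elimination:
R2 <- R2 - (-2)*R1:  [  0  -1  -6 ]
R3 <- R3 - (-2)*R1:  [  0  -1  -5 ]
R3 <- R3 - (1)*R2:  [ 0  0  1 ]
Upper-triangular form:
[ -2   5   0 ]
[  0  -1  -6 ]
[  0   0   1 ]
det(A) = (-1)^0 * (-2) * (-1) * (1) = 2  (0 row swaps -> sign +1)

det(A) = 2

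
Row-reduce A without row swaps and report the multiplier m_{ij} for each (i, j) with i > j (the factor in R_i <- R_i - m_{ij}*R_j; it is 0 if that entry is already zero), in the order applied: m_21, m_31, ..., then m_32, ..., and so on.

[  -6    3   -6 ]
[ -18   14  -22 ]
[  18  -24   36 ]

Forward elimination:
R2 <- R2 - (3)*R1:  [  0   5  -4 ]
R3 <- R3 - (-3)*R1:  [   0  -15   18 ]
R3 <- R3 - (-3)*R2:  [ 0  0  6 ]
Multipliers (in order of application): m_{21} = 3, m_{31} = -3, m_{32} = -3

multipliers: 3, -3, -3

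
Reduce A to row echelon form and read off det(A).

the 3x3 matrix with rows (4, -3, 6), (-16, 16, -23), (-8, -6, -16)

Forward elimination:
R2 <- R2 - (-4)*R1:  [ 0  4  1 ]
R3 <- R3 - (-2)*R1:  [   0  -12   -4 ]
R3 <- R3 - (-3)*R2:  [  0   0  -1 ]
Upper-triangular form:
[ 4  -3   6 ]
[ 0   4   1 ]
[ 0   0  -1 ]
det(A) = (-1)^0 * (4) * (4) * (-1) = -16  (0 row swaps -> sign +1)

det(A) = -16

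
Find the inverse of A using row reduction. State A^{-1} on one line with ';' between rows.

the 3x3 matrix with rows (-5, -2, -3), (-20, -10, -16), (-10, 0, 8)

Gauss-Jordan on [A | I]:
R1 <- (1/-5)*R1:  [    1   2/5   3/5  |  -1/5     0     0 ]
R2 <- R2 - (-20)*R1:  [  0  -2  -4  |  -4   1   0 ]
R3 <- R3 - (-10)*R1:  [  0   4  14  |  -2   0   1 ]
R2 <- (1/-2)*R2:  [    0     1     2  |     2  -1/2     0 ]
R1 <- R1 - (2/5)*R2:  [    1     0  -1/5  |    -1   1/5     0 ]
R3 <- R3 - (4)*R2:  [   0    0    6  |  -10    2    1 ]
R3 <- (1/6)*R3:  [    0     0     1  |  -5/3   1/3   1/6 ]
R1 <- R1 - (-1/5)*R3:  [    1     0     0  |  -4/3  4/15  1/30 ]
R2 <- R2 - (2)*R3:  [    0     1     0  |  16/3  -7/6  -1/3 ]
Right block of [I | A^{-1}] is the inverse:
[ -4/3  4/15  1/30 ]
[ 16/3  -7/6  -1/3 ]
[ -5/3   1/3   1/6 ]

inverse = [-4/3 4/15 1/30; 16/3 -7/6 -1/3; -5/3 1/3 1/6]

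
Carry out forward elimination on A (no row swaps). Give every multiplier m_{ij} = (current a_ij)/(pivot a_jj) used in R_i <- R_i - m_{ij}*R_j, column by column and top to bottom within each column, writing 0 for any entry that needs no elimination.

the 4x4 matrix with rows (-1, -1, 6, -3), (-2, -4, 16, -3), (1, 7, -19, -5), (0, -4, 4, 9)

Forward elimination:
R2 <- R2 - (2)*R1:  [  0  -2   4   3 ]
R3 <- R3 - (-1)*R1:  [   0    6  -13   -8 ]
R4: entry in column 1 is already 0 -> m_{41} = 0 (no row operation needed)
R3 <- R3 - (-3)*R2:  [  0   0  -1   1 ]
R4 <- R4 - (2)*R2:  [  0   0  -4   3 ]
R4 <- R4 - (4)*R3:  [  0   0   0  -1 ]
Multipliers (in order of application): m_{21} = 2, m_{31} = -1, m_{41} = 0, m_{32} = -3, m_{42} = 2, m_{43} = 4

multipliers: 2, -1, 0, -3, 2, 4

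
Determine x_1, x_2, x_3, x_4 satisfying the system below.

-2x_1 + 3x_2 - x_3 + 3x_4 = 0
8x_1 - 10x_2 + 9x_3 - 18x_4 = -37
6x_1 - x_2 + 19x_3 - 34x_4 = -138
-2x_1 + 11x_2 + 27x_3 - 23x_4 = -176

(-3, -5, -3, 2)

Forward elimination on [A|b]:
R2 <- R2 - (-4)*R1:  [   0    2    5   -6  -37 ]
R3 <- R3 - (-3)*R1:  [    0     8    16   -25  -138 ]
R4 <- R4 - (1)*R1:  [    0     8    28   -26  -176 ]
R3 <- R3 - (4)*R2:  [  0   0  -4  -1  10 ]
R4 <- R4 - (4)*R2:  [   0    0    8   -2  -28 ]
R4 <- R4 - (-2)*R3:  [  0   0   0  -4  -8 ]
Row echelon form:
[ -2  3  -1   3  |    0 ]
[  0  2   5  -6  |  -37 ]
[  0  0  -4  -1  |   10 ]
[  0  0   0  -4  |   -8 ]
Back-substitution:
x_4 = (-8) / -4 = 2
x_3 = (10 - (-1)*(2)) / -4 = -3
x_2 = (-37 - (5)*(-3) - (-6)*(2)) / 2 = -5
x_1 = (0 - (3)*(-5) - (-1)*(-3) - (3)*(2)) / -2 = -3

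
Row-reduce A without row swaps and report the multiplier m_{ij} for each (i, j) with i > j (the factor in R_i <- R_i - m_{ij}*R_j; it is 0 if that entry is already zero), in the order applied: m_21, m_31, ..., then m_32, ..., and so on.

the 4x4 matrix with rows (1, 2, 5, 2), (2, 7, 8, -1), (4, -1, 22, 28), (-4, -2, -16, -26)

multipliers: 2, 4, -4, -3, 2, -2

Forward elimination:
R2 <- R2 - (2)*R1:  [  0   3  -2  -5 ]
R3 <- R3 - (4)*R1:  [  0  -9   2  20 ]
R4 <- R4 - (-4)*R1:  [   0    6    4  -18 ]
R3 <- R3 - (-3)*R2:  [  0   0  -4   5 ]
R4 <- R4 - (2)*R2:  [  0   0   8  -8 ]
R4 <- R4 - (-2)*R3:  [ 0  0  0  2 ]
Multipliers (in order of application): m_{21} = 2, m_{31} = 4, m_{41} = -4, m_{32} = -3, m_{42} = 2, m_{43} = -2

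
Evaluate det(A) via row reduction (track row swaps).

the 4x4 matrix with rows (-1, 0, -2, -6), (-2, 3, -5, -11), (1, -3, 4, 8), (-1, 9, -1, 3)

det(A) = 18

Forward elimination:
R2 <- R2 - (2)*R1:  [  0   3  -1   1 ]
R3 <- R3 - (-1)*R1:  [  0  -3   2   2 ]
R4 <- R4 - (1)*R1:  [ 0  9  1  9 ]
R3 <- R3 - (-1)*R2:  [ 0  0  1  3 ]
R4 <- R4 - (3)*R2:  [ 0  0  4  6 ]
R4 <- R4 - (4)*R3:  [  0   0   0  -6 ]
Upper-triangular form:
[ -1  0  -2  -6 ]
[  0  3  -1   1 ]
[  0  0   1   3 ]
[  0  0   0  -6 ]
det(A) = (-1)^0 * (-1) * (3) * (1) * (-6) = 18  (0 row swaps -> sign +1)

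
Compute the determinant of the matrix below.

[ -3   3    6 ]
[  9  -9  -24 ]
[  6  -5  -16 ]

det(A) = -18

Forward elimination:
R2 <- R2 - (-3)*R1:  [  0   0  -6 ]
R3 <- R3 - (-2)*R1:  [  0   1  -4 ]
R2 <-> R3   (pivot in column 2 was zero)
[ -3  3   6 ]
[  0  1  -4 ]
[  0  0  -6 ]
Upper-triangular form:
[ -3  3   6 ]
[  0  1  -4 ]
[  0  0  -6 ]
det(A) = (-1)^1 * (-3) * (1) * (-6) = -18  (1 row swap -> sign -1)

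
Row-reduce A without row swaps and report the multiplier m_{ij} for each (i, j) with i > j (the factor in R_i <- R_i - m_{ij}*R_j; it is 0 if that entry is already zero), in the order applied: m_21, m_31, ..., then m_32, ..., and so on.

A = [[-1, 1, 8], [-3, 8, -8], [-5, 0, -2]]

multipliers: 3, 5, -1

Forward elimination:
R2 <- R2 - (3)*R1:  [   0    5  -32 ]
R3 <- R3 - (5)*R1:  [   0   -5  -42 ]
R3 <- R3 - (-1)*R2:  [   0    0  -74 ]
Multipliers (in order of application): m_{21} = 3, m_{31} = 5, m_{32} = -1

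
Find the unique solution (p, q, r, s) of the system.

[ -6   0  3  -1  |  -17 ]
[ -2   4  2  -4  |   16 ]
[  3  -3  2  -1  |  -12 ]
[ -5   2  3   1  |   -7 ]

Forward elimination on [A|b]:
R2 <- R2 - (1/3)*R1:  [     0      4      1  -11/3   65/3 ]
R3 <- R3 - (-1/2)*R1:  [     0     -3    7/2   -3/2  -41/2 ]
R4 <- R4 - (5/6)*R1:  [    0     2   1/2  11/6  43/6 ]
R3 <- R3 - (-3/4)*R2:  [     0      0   17/4  -17/4  -17/4 ]
R4 <- R4 - (1/2)*R2:  [     0      0      0   11/3  -11/3 ]
Row echelon form:
[ -6  0     3     -1  |    -17 ]
[  0  4     1  -11/3  |   65/3 ]
[  0  0  17/4  -17/4  |  -17/4 ]
[  0  0     0   11/3  |  -11/3 ]
Back-substitution:
s = (-11/3) / (11/3) = -1
r = (-17/4 - (-17/4)*(-1)) / (17/4) = -2
q = (65/3 - (1)*(-2) - (-11/3)*(-1)) / 4 = 5
p = (-17 - (3)*(-2) - (-1)*(-1)) / -6 = 2

(2, 5, -2, -1)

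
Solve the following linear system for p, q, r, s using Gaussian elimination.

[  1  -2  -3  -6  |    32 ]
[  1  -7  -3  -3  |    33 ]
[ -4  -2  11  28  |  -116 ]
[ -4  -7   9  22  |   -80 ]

(-2, -2, -4, -3)

Forward elimination on [A|b]:
R2 <- R2 - (1)*R1:  [  0  -5   0   3   1 ]
R3 <- R3 - (-4)*R1:  [   0  -10   -1    4   12 ]
R4 <- R4 - (-4)*R1:  [   0  -15   -3   -2   48 ]
R3 <- R3 - (2)*R2:  [  0   0  -1  -2  10 ]
R4 <- R4 - (3)*R2:  [   0    0   -3  -11   45 ]
R4 <- R4 - (3)*R3:  [  0   0   0  -5  15 ]
Row echelon form:
[ 1  -2  -3  -6  |  32 ]
[ 0  -5   0   3  |   1 ]
[ 0   0  -1  -2  |  10 ]
[ 0   0   0  -5  |  15 ]
Back-substitution:
s = (15) / -5 = -3
r = (10 - (-2)*(-3)) / -1 = -4
q = (1 - (3)*(-3)) / -5 = -2
p = (32 - (-2)*(-2) - (-3)*(-4) - (-6)*(-3)) / 1 = -2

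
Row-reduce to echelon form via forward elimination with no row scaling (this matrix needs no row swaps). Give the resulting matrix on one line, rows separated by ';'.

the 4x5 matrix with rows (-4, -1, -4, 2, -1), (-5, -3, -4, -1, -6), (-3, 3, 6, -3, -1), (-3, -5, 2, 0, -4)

REF = [-4 -1 -4 2 -1; 0 -7/4 1 -7/2 -19/4; 0 0 78/7 -12 -73/7; 0 0 0 127/13 139/13]

Forward elimination:
R2 <- R2 - (5/4)*R1:  [     0   -7/4      1   -7/2  -19/4 ]
R3 <- R3 - (3/4)*R1:  [    0  15/4     9  -9/2  -1/4 ]
R4 <- R4 - (3/4)*R1:  [     0  -17/4      5   -3/2  -13/4 ]
R3 <- R3 - (-15/7)*R2:  [     0      0   78/7    -12  -73/7 ]
R4 <- R4 - (17/7)*R2:  [    0     0  18/7     7  58/7 ]
R4 <- R4 - (3/13)*R3:  [      0       0       0  127/13  139/13 ]
Row echelon form:
[ -4    -1    -4       2      -1 ]
[  0  -7/4     1    -7/2   -19/4 ]
[  0     0  78/7     -12   -73/7 ]
[  0     0     0  127/13  139/13 ]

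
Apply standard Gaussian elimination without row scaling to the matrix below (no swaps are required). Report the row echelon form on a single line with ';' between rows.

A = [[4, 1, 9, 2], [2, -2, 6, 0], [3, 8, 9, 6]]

Forward elimination:
R2 <- R2 - (1/2)*R1:  [    0  -5/2   3/2    -1 ]
R3 <- R3 - (3/4)*R1:  [    0  29/4   9/4   9/2 ]
R3 <- R3 - (-29/10)*R2:  [    0     0  33/5   8/5 ]
Row echelon form:
[ 4     1     9    2 ]
[ 0  -5/2   3/2   -1 ]
[ 0     0  33/5  8/5 ]

REF = [4 1 9 2; 0 -5/2 3/2 -1; 0 0 33/5 8/5]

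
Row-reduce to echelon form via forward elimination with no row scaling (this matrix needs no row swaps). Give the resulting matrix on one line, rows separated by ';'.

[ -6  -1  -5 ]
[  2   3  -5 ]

REF = [-6 -1 -5; 0 8/3 -20/3]

Forward elimination:
R2 <- R2 - (-1/3)*R1:  [     0    8/3  -20/3 ]
Row echelon form:
[ -6   -1     -5 ]
[  0  8/3  -20/3 ]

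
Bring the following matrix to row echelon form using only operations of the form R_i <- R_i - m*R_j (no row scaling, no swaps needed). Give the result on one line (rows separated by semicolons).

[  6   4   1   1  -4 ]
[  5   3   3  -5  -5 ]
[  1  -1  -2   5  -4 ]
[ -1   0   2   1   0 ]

REF = [6 4 1 1 -4; 0 -1/3 13/6 -35/6 -5/3; 0 0 -13 34 5; 0 0 0 13/2 -3/2]

Forward elimination:
R2 <- R2 - (5/6)*R1:  [     0   -1/3   13/6  -35/6   -5/3 ]
R3 <- R3 - (1/6)*R1:  [     0   -5/3  -13/6   29/6  -10/3 ]
R4 <- R4 - (-1/6)*R1:  [    0   2/3  13/6   7/6  -2/3 ]
R3 <- R3 - (5)*R2:  [   0    0  -13   34    5 ]
R4 <- R4 - (-2)*R2:  [     0      0   13/2  -21/2     -4 ]
R4 <- R4 - (-1/2)*R3:  [    0     0     0  13/2  -3/2 ]
Row echelon form:
[ 6     4     1      1    -4 ]
[ 0  -1/3  13/6  -35/6  -5/3 ]
[ 0     0   -13     34     5 ]
[ 0     0     0   13/2  -3/2 ]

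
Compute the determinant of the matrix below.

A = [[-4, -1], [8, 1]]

det(A) = 4

Forward elimination:
R2 <- R2 - (-2)*R1:  [  0  -1 ]
Upper-triangular form:
[ -4  -1 ]
[  0  -1 ]
det(A) = (-1)^0 * (-4) * (-1) = 4  (0 row swaps -> sign +1)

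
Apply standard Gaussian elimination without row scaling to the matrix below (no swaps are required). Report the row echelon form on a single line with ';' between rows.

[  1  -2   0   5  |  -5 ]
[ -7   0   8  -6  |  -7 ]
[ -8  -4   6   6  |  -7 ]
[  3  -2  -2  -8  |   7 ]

REF = [1 -2 0 5 -5; 0 -14 8 29 -42; 0 0 -38/7 32/7 13; 0 0 0 -275/19 203/19]

Forward elimination:
R2 <- R2 - (-7)*R1:  [   0  -14    8   29  -42 ]
R3 <- R3 - (-8)*R1:  [   0  -20    6   46  -47 ]
R4 <- R4 - (3)*R1:  [   0    4   -2  -23   22 ]
R3 <- R3 - (10/7)*R2:  [     0      0  -38/7   32/7     13 ]
R4 <- R4 - (-2/7)*R2:  [      0       0     2/7  -103/7      10 ]
R4 <- R4 - (-1/19)*R3:  [       0        0        0  -275/19   203/19 ]
Row echelon form:
[ 1   -2      0        5  |      -5 ]
[ 0  -14      8       29  |     -42 ]
[ 0    0  -38/7     32/7  |      13 ]
[ 0    0      0  -275/19  |  203/19 ]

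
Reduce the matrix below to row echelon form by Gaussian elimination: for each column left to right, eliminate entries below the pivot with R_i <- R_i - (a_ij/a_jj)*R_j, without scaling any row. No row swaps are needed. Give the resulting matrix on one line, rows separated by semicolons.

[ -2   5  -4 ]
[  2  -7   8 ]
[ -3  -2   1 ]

REF = [-2 5 -4; 0 -2 4; 0 0 -12]

Forward elimination:
R2 <- R2 - (-1)*R1:  [  0  -2   4 ]
R3 <- R3 - (3/2)*R1:  [     0  -19/2      7 ]
R3 <- R3 - (19/4)*R2:  [   0    0  -12 ]
Row echelon form:
[ -2   5   -4 ]
[  0  -2    4 ]
[  0   0  -12 ]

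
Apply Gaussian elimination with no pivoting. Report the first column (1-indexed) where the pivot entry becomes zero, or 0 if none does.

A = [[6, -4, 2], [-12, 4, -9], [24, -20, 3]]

Naive forward elimination:
R2 <- R2 - (-2)*R1:  [  0  -4  -5 ]
R3 <- R3 - (4)*R1:  [  0  -4  -5 ]
R3 <- R3 - (1)*R2:  [ 0  0  0 ]
Matrix at this point:
[ 6  -4   2 ]
[ 0  -4  -5 ]
[ 0   0   0 ]
Pivot entry (3,3) in the last row is zero and there are no rows below to swap with -> zero pivot in column 3 (A is singular).

first zero-pivot column = 3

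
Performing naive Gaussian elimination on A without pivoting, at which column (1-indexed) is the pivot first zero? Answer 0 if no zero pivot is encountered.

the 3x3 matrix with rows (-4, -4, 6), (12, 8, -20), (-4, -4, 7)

Naive forward elimination:
R2 <- R2 - (-3)*R1:  [  0  -4  -2 ]
R3 <- R3 - (1)*R1:  [ 0  0  1 ]
All pivots nonzero; naive elimination completes without hitting a zero pivot.

first zero-pivot column = 0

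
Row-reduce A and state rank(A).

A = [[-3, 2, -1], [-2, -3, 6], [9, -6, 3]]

rank(A) = 2

Row reduction:
R2 <- R2 - (2/3)*R1:  [     0  -13/3   20/3 ]
R3 <- R3 - (-3)*R1:  [ 0  0  0 ]
Row echelon form:
[ -3      2    -1 ]
[  0  -13/3  20/3 ]
[  0      0     0 ]
Nonzero rows / pivot columns: 2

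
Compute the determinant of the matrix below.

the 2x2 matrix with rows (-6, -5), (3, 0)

Forward elimination:
R2 <- R2 - (-1/2)*R1:  [    0  -5/2 ]
Upper-triangular form:
[ -6    -5 ]
[  0  -5/2 ]
det(A) = (-1)^0 * (-6) * (-5/2) = 15  (0 row swaps -> sign +1)

det(A) = 15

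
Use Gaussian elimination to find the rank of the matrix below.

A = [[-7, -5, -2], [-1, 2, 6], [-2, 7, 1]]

rank(A) = 3

Row reduction:
R2 <- R2 - (1/7)*R1:  [    0  19/7  44/7 ]
R3 <- R3 - (2/7)*R1:  [    0  59/7  11/7 ]
R3 <- R3 - (59/19)*R2:  [       0        0  -341/19 ]
Row echelon form:
[ -7    -5       -2 ]
[  0  19/7     44/7 ]
[  0     0  -341/19 ]
Nonzero rows / pivot columns: 3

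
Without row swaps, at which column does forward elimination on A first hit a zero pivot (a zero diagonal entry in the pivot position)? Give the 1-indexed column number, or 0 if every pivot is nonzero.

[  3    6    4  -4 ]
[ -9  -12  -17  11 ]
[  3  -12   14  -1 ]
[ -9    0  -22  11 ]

first zero-pivot column = 0

Naive forward elimination:
R2 <- R2 - (-3)*R1:  [  0   6  -5  -1 ]
R3 <- R3 - (1)*R1:  [   0  -18   10    3 ]
R4 <- R4 - (-3)*R1:  [   0   18  -10   -1 ]
R3 <- R3 - (-3)*R2:  [  0   0  -5   0 ]
R4 <- R4 - (3)*R2:  [ 0  0  5  2 ]
R4 <- R4 - (-1)*R3:  [ 0  0  0  2 ]
All pivots nonzero; naive elimination completes without hitting a zero pivot.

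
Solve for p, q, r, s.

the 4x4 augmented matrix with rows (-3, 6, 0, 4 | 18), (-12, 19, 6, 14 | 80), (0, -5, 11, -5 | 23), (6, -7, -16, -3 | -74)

Forward elimination on [A|b]:
R2 <- R2 - (4)*R1:  [  0  -5   6  -2   8 ]
R4 <- R4 - (-2)*R1:  [   0    5  -16    5  -38 ]
R3 <- R3 - (1)*R2:  [  0   0   5  -3  15 ]
R4 <- R4 - (-1)*R2:  [   0    0  -10    3  -30 ]
R4 <- R4 - (-2)*R3:  [  0   0   0  -3   0 ]
Row echelon form:
[ -3   6  0   4  |  18 ]
[  0  -5  6  -2  |   8 ]
[  0   0  5  -3  |  15 ]
[  0   0  0  -3  |   0 ]
Back-substitution:
s = (0) / -3 = 0
r = (15 - (-3)*(0)) / 5 = 3
q = (8 - (6)*(3) - (-2)*(0)) / -5 = 2
p = (18 - (6)*(2) - (4)*(0)) / -3 = -2

(-2, 2, 3, 0)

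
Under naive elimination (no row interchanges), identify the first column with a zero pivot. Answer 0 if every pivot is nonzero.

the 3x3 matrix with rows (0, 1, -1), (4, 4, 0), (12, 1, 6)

first zero-pivot column = 1

Naive forward elimination:
Pivot entry (1,1) is zero but row 2 has 4 in column 1 -> naive elimination stops; a row interchange (e.g. R1 <-> R2) would be required here.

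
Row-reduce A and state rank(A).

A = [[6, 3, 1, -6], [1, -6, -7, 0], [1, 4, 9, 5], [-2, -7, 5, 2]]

rank(A) = 4

Row reduction:
R2 <- R2 - (1/6)*R1:  [     0  -13/2  -43/6      1 ]
R3 <- R3 - (1/6)*R1:  [    0   7/2  53/6     6 ]
R4 <- R4 - (-1/3)*R1:  [    0    -6  16/3     0 ]
R3 <- R3 - (-7/13)*R2:  [      0       0  194/39   85/13 ]
R4 <- R4 - (12/13)*R2:  [      0       0  466/39  -12/13 ]
R4 <- R4 - (233/97)*R3:  [        0         0         0  -1613/97 ]
Row echelon form:
[ 6      3       1        -6 ]
[ 0  -13/2   -43/6         1 ]
[ 0      0  194/39     85/13 ]
[ 0      0       0  -1613/97 ]
Nonzero rows / pivot columns: 4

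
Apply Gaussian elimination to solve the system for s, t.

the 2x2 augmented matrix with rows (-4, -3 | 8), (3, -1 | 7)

Forward elimination on [A|b]:
R2 <- R2 - (-3/4)*R1:  [     0  -13/4     13 ]
Row echelon form:
[ -4     -3  |   8 ]
[  0  -13/4  |  13 ]
Back-substitution:
t = (13) / (-13/4) = -4
s = (8 - (-3)*(-4)) / -4 = 1

(1, -4)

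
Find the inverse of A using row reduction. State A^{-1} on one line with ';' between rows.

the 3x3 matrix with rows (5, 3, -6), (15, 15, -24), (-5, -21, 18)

inverse = [13/10 -2/5 -1/10; 5/6 -1/3 -1/6; 4/3 -1/2 -1/6]

Gauss-Jordan on [A | I]:
R1 <- (1/5)*R1:  [    1   3/5  -6/5  |   1/5     0     0 ]
R2 <- R2 - (15)*R1:  [  0   6  -6  |  -3   1   0 ]
R3 <- R3 - (-5)*R1:  [   0  -18   12  |    1    0    1 ]
R2 <- (1/6)*R2:  [    0     1    -1  |  -1/2   1/6     0 ]
R1 <- R1 - (3/5)*R2:  [     1      0   -3/5  |    1/2  -1/10      0 ]
R3 <- R3 - (-18)*R2:  [  0   0  -6  |  -8   3   1 ]
R3 <- (1/-6)*R3:  [    0     0     1  |   4/3  -1/2  -1/6 ]
R1 <- R1 - (-3/5)*R3:  [     1      0      0  |  13/10   -2/5  -1/10 ]
R2 <- R2 - (-1)*R3:  [    0     1     0  |   5/6  -1/3  -1/6 ]
Right block of [I | A^{-1}] is the inverse:
[ 13/10  -2/5  -1/10 ]
[   5/6  -1/3   -1/6 ]
[   4/3  -1/2   -1/6 ]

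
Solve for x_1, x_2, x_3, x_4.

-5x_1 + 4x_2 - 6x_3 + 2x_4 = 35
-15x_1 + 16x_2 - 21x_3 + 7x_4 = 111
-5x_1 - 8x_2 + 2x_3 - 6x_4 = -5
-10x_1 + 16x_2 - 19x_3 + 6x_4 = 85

Forward elimination on [A|b]:
R2 <- R2 - (3)*R1:  [  0   4  -3   1   6 ]
R3 <- R3 - (1)*R1:  [   0  -12    8   -8  -40 ]
R4 <- R4 - (2)*R1:  [  0   8  -7   2  15 ]
R3 <- R3 - (-3)*R2:  [   0    0   -1   -5  -22 ]
R4 <- R4 - (2)*R2:  [  0   0  -1   0   3 ]
R4 <- R4 - (1)*R3:  [  0   0   0   5  25 ]
Row echelon form:
[ -5  4  -6   2  |   35 ]
[  0  4  -3   1  |    6 ]
[  0  0  -1  -5  |  -22 ]
[  0  0   0   5  |   25 ]
Back-substitution:
x_4 = (25) / 5 = 5
x_3 = (-22 - (-5)*(5)) / -1 = -3
x_2 = (6 - (-3)*(-3) - (1)*(5)) / 4 = -2
x_1 = (35 - (4)*(-2) - (-6)*(-3) - (2)*(5)) / -5 = -3

(-3, -2, -3, 5)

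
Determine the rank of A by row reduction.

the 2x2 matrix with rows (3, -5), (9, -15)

Row reduction:
R2 <- R2 - (3)*R1:  [ 0  0 ]
Row echelon form:
[ 3  -5 ]
[ 0   0 ]
Nonzero rows / pivot columns: 1

rank(A) = 1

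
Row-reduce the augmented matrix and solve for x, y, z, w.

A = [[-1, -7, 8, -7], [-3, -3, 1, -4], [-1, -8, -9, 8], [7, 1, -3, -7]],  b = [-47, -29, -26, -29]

Forward elimination on [A|b]:
R2 <- R2 - (3)*R1:  [   0   18  -23   17  112 ]
R3 <- R3 - (1)*R1:  [   0   -1  -17   15   21 ]
R4 <- R4 - (-7)*R1:  [    0   -48    53   -56  -358 ]
R3 <- R3 - (-1/18)*R2:  [       0        0  -329/18   287/18    245/9 ]
R4 <- R4 - (-8/3)*R2:  [      0       0   -25/3   -32/3  -178/3 ]
R4 <- R4 - (150/329)*R3:  [        0         0         0   -843/47  -3372/47 ]
Row echelon form:
[ -1  -7        8       -7  |       -47 ]
[  0  18      -23       17  |       112 ]
[  0   0  -329/18   287/18  |     245/9 ]
[  0   0        0  -843/47  |  -3372/47 ]
Back-substitution:
w = (-3372/47) / (-843/47) = 4
z = (245/9 - (287/18)*(4)) / (-329/18) = 2
y = (112 - (-23)*(2) - (17)*(4)) / 18 = 5
x = (-47 - (-7)*(5) - (8)*(2) - (-7)*(4)) / -1 = 0

(0, 5, 2, 4)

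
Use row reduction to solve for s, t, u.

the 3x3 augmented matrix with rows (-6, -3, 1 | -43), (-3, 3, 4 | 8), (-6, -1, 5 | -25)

(5, 5, 2)

Forward elimination on [A|b]:
R2 <- R2 - (1/2)*R1:  [    0   9/2   7/2  59/2 ]
R3 <- R3 - (1)*R1:  [  0   2   4  18 ]
R3 <- R3 - (4/9)*R2:  [    0     0  22/9  44/9 ]
Row echelon form:
[ -6   -3     1  |   -43 ]
[  0  9/2   7/2  |  59/2 ]
[  0    0  22/9  |  44/9 ]
Back-substitution:
u = (44/9) / (22/9) = 2
t = (59/2 - (7/2)*(2)) / (9/2) = 5
s = (-43 - (-3)*(5) - (1)*(2)) / -6 = 5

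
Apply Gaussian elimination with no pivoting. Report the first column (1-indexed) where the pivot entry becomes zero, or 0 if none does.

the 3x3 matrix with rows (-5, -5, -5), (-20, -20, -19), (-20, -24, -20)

Naive forward elimination:
R2 <- R2 - (4)*R1:  [ 0  0  1 ]
R3 <- R3 - (4)*R1:  [  0  -4   0 ]
Matrix at this point:
[ -5  -5  -5 ]
[  0   0   1 ]
[  0  -4   0 ]
Pivot entry (2,2) is zero but row 3 has -4 in column 2 -> naive elimination stops; a row interchange (e.g. R2 <-> R3) would be required here.

first zero-pivot column = 2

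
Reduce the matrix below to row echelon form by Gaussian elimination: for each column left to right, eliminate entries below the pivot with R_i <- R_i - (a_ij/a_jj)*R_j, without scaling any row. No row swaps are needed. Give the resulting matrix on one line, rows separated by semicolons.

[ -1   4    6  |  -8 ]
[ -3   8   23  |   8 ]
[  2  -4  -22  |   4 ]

REF = [-1 4 6 -8; 0 -4 5 32; 0 0 -5 20]

Forward elimination:
R2 <- R2 - (3)*R1:  [  0  -4   5  32 ]
R3 <- R3 - (-2)*R1:  [   0    4  -10  -12 ]
R3 <- R3 - (-1)*R2:  [  0   0  -5  20 ]
Row echelon form:
[ -1   4   6  |  -8 ]
[  0  -4   5  |  32 ]
[  0   0  -5  |  20 ]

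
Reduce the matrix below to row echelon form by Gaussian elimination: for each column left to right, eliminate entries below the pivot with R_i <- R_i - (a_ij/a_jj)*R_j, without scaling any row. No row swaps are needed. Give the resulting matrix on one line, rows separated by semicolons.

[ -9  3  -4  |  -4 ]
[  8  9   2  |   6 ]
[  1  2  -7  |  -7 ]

REF = [-9 3 -4 -4; 0 35/3 -14/9 22/9; 0 0 -107/15 -119/15]

Forward elimination:
R2 <- R2 - (-8/9)*R1:  [     0   35/3  -14/9   22/9 ]
R3 <- R3 - (-1/9)*R1:  [     0    7/3  -67/9  -67/9 ]
R3 <- R3 - (1/5)*R2:  [       0        0  -107/15  -119/15 ]
Row echelon form:
[ -9     3       -4  |       -4 ]
[  0  35/3    -14/9  |     22/9 ]
[  0     0  -107/15  |  -119/15 ]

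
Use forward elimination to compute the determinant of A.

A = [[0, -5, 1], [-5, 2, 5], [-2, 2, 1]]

Forward elimination:
R1 <-> R2   (pivot in column 1 was zero)
[ -5   2  5 ]
[  0  -5  1 ]
[ -2   2  1 ]
R3 <- R3 - (2/5)*R1:  [   0  6/5   -1 ]
R3 <- R3 - (-6/25)*R2:  [      0       0  -19/25 ]
Upper-triangular form:
[ -5   2       5 ]
[  0  -5       1 ]
[  0   0  -19/25 ]
det(A) = (-1)^1 * (-5) * (-5) * (-19/25) = 19  (1 row swap -> sign -1)

det(A) = 19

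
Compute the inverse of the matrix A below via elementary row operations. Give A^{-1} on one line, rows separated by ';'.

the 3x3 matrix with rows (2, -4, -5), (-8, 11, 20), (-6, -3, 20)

Gauss-Jordan on [A | I]:
R1 <- (1/2)*R1:  [    1    -2  -5/2  |   1/2     0     0 ]
R2 <- R2 - (-8)*R1:  [  0  -5   0  |   4   1   0 ]
R3 <- R3 - (-6)*R1:  [   0  -15    5  |    3    0    1 ]
R2 <- (1/-5)*R2:  [    0     1     0  |  -4/5  -1/5     0 ]
R1 <- R1 - (-2)*R2:  [      1       0    -5/2  |  -11/10    -2/5       0 ]
R3 <- R3 - (-15)*R2:  [  0   0   5  |  -9  -3   1 ]
R3 <- (1/5)*R3:  [    0     0     1  |  -9/5  -3/5   1/5 ]
R1 <- R1 - (-5/2)*R3:  [      1       0       0  |   -28/5  -19/10     1/2 ]
Right block of [I | A^{-1}] is the inverse:
[ -28/5  -19/10  1/2 ]
[  -4/5    -1/5    0 ]
[  -9/5    -3/5  1/5 ]

inverse = [-28/5 -19/10 1/2; -4/5 -1/5 0; -9/5 -3/5 1/5]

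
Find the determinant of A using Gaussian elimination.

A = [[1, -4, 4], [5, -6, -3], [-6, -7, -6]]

det(A) = -461

Forward elimination:
R2 <- R2 - (5)*R1:  [   0   14  -23 ]
R3 <- R3 - (-6)*R1:  [   0  -31   18 ]
R3 <- R3 - (-31/14)*R2:  [       0        0  -461/14 ]
Upper-triangular form:
[ 1  -4        4 ]
[ 0  14      -23 ]
[ 0   0  -461/14 ]
det(A) = (-1)^0 * (1) * (14) * (-461/14) = -461  (0 row swaps -> sign +1)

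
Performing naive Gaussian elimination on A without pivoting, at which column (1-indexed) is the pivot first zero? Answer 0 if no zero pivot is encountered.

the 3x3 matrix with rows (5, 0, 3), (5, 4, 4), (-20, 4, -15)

first zero-pivot column = 0

Naive forward elimination:
R2 <- R2 - (1)*R1:  [ 0  4  1 ]
R3 <- R3 - (-4)*R1:  [  0   4  -3 ]
R3 <- R3 - (1)*R2:  [  0   0  -4 ]
All pivots nonzero; naive elimination completes without hitting a zero pivot.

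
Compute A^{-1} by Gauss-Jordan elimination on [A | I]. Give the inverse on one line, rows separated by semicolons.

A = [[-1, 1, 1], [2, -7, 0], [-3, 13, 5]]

Gauss-Jordan on [A | I]:
R1 <- (1/-1)*R1:  [  1  -1  -1  |  -1   0   0 ]
R2 <- R2 - (2)*R1:  [  0  -5   2  |   2   1   0 ]
R3 <- R3 - (-3)*R1:  [  0  10   2  |  -3   0   1 ]
R2 <- (1/-5)*R2:  [    0     1  -2/5  |  -2/5  -1/5     0 ]
R1 <- R1 - (-1)*R2:  [    1     0  -7/5  |  -7/5  -1/5     0 ]
R3 <- R3 - (10)*R2:  [ 0  0  6  |  1  2  1 ]
R3 <- (1/6)*R3:  [   0    0    1  |  1/6  1/3  1/6 ]
R1 <- R1 - (-7/5)*R3:  [    1     0     0  |  -7/6  4/15  7/30 ]
R2 <- R2 - (-2/5)*R3:  [     0      1      0  |   -1/3  -1/15   1/15 ]
Right block of [I | A^{-1}] is the inverse:
[ -7/6   4/15  7/30 ]
[ -1/3  -1/15  1/15 ]
[  1/6    1/3   1/6 ]

inverse = [-7/6 4/15 7/30; -1/3 -1/15 1/15; 1/6 1/3 1/6]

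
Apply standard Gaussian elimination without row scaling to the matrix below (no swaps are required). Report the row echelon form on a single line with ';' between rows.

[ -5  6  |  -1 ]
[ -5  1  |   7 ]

REF = [-5 6 -1; 0 -5 8]

Forward elimination:
R2 <- R2 - (1)*R1:  [  0  -5   8 ]
Row echelon form:
[ -5   6  |  -1 ]
[  0  -5  |   8 ]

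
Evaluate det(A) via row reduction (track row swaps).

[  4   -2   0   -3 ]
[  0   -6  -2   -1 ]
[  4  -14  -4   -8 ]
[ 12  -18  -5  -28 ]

det(A) = 72

Forward elimination:
R3 <- R3 - (1)*R1:  [   0  -12   -4   -5 ]
R4 <- R4 - (3)*R1:  [   0  -12   -5  -19 ]
R3 <- R3 - (2)*R2:  [  0   0   0  -3 ]
R4 <- R4 - (2)*R2:  [   0    0   -1  -17 ]
R3 <-> R4   (pivot in column 3 was zero)
[ 4  -2   0   -3 ]
[ 0  -6  -2   -1 ]
[ 0   0  -1  -17 ]
[ 0   0   0   -3 ]
Upper-triangular form:
[ 4  -2   0   -3 ]
[ 0  -6  -2   -1 ]
[ 0   0  -1  -17 ]
[ 0   0   0   -3 ]
det(A) = (-1)^1 * (4) * (-6) * (-1) * (-3) = 72  (1 row swap -> sign -1)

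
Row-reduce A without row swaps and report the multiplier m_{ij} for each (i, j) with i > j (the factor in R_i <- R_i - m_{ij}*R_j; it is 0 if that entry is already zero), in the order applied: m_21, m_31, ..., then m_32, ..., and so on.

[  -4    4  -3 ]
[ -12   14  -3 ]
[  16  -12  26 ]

multipliers: 3, -4, 2

Forward elimination:
R2 <- R2 - (3)*R1:  [ 0  2  6 ]
R3 <- R3 - (-4)*R1:  [  0   4  14 ]
R3 <- R3 - (2)*R2:  [ 0  0  2 ]
Multipliers (in order of application): m_{21} = 3, m_{31} = -4, m_{32} = 2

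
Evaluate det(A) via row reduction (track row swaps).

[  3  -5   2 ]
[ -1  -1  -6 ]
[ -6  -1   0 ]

det(A) = -208

Forward elimination:
R2 <- R2 - (-1/3)*R1:  [     0   -8/3  -16/3 ]
R3 <- R3 - (-2)*R1:  [   0  -11    4 ]
R3 <- R3 - (33/8)*R2:  [  0   0  26 ]
Upper-triangular form:
[ 3    -5      2 ]
[ 0  -8/3  -16/3 ]
[ 0     0     26 ]
det(A) = (-1)^0 * (3) * (-8/3) * (26) = -208  (0 row swaps -> sign +1)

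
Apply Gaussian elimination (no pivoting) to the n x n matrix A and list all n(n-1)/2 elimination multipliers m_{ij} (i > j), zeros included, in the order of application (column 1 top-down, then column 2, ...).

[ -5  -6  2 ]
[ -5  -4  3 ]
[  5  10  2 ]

multipliers: 1, -1, 2

Forward elimination:
R2 <- R2 - (1)*R1:  [ 0  2  1 ]
R3 <- R3 - (-1)*R1:  [ 0  4  4 ]
R3 <- R3 - (2)*R2:  [ 0  0  2 ]
Multipliers (in order of application): m_{21} = 1, m_{31} = -1, m_{32} = 2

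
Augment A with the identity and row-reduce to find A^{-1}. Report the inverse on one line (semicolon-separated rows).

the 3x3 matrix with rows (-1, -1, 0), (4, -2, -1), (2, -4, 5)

inverse = [-7/18 5/36 1/36; -11/18 -5/36 -1/36; -1/3 -1/6 1/6]

Gauss-Jordan on [A | I]:
R1 <- (1/-1)*R1:  [  1   1   0  |  -1   0   0 ]
R2 <- R2 - (4)*R1:  [  0  -6  -1  |   4   1   0 ]
R3 <- R3 - (2)*R1:  [  0  -6   5  |   2   0   1 ]
R2 <- (1/-6)*R2:  [    0     1   1/6  |  -2/3  -1/6     0 ]
R1 <- R1 - (1)*R2:  [    1     0  -1/6  |  -1/3   1/6     0 ]
R3 <- R3 - (-6)*R2:  [  0   0   6  |  -2  -1   1 ]
R3 <- (1/6)*R3:  [    0     0     1  |  -1/3  -1/6   1/6 ]
R1 <- R1 - (-1/6)*R3:  [     1      0      0  |  -7/18   5/36   1/36 ]
R2 <- R2 - (1/6)*R3:  [      0       1       0  |  -11/18   -5/36   -1/36 ]
Right block of [I | A^{-1}] is the inverse:
[  -7/18   5/36   1/36 ]
[ -11/18  -5/36  -1/36 ]
[   -1/3   -1/6    1/6 ]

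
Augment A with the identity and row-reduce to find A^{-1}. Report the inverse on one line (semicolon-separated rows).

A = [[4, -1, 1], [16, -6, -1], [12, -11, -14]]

inverse = [-73/24 25/24 -7/24; -53/6 17/6 -5/6; 13/3 -4/3 1/3]

Gauss-Jordan on [A | I]:
R1 <- (1/4)*R1:  [    1  -1/4   1/4  |   1/4     0     0 ]
R2 <- R2 - (16)*R1:  [  0  -2  -5  |  -4   1   0 ]
R3 <- R3 - (12)*R1:  [   0   -8  -17  |   -3    0    1 ]
R2 <- (1/-2)*R2:  [    0     1   5/2  |     2  -1/2     0 ]
R1 <- R1 - (-1/4)*R2:  [    1     0   7/8  |   3/4  -1/8     0 ]
R3 <- R3 - (-8)*R2:  [  0   0   3  |  13  -4   1 ]
R3 <- (1/3)*R3:  [    0     0     1  |  13/3  -4/3   1/3 ]
R1 <- R1 - (7/8)*R3:  [      1       0       0  |  -73/24   25/24   -7/24 ]
R2 <- R2 - (5/2)*R3:  [     0      1      0  |  -53/6   17/6   -5/6 ]
Right block of [I | A^{-1}] is the inverse:
[ -73/24  25/24  -7/24 ]
[  -53/6   17/6   -5/6 ]
[   13/3   -4/3    1/3 ]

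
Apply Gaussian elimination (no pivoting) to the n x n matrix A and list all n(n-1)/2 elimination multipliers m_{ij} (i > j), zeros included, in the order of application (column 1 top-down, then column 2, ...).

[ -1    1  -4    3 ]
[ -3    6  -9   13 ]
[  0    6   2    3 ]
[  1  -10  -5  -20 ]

multipliers: 3, 0, -1, 2, -3, 0

Forward elimination:
R2 <- R2 - (3)*R1:  [ 0  3  3  4 ]
R3: entry in column 1 is already 0 -> m_{31} = 0 (no row operation needed)
R4 <- R4 - (-1)*R1:  [   0   -9   -9  -17 ]
R3 <- R3 - (2)*R2:  [  0   0  -4  -5 ]
R4 <- R4 - (-3)*R2:  [  0   0   0  -5 ]
R4: entry in column 3 is already 0 -> m_{43} = 0 (no row operation needed)
Multipliers (in order of application): m_{21} = 3, m_{31} = 0, m_{41} = -1, m_{32} = 2, m_{42} = -3, m_{43} = 0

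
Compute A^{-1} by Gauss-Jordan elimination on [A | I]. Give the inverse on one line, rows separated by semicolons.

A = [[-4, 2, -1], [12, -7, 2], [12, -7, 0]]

Gauss-Jordan on [A | I]:
R1 <- (1/-4)*R1:  [    1  -1/2   1/4  |  -1/4     0     0 ]
R2 <- R2 - (12)*R1:  [  0  -1  -1  |   3   1   0 ]
R3 <- R3 - (12)*R1:  [  0  -1  -3  |   3   0   1 ]
R2 <- (1/-1)*R2:  [  0   1   1  |  -3  -1   0 ]
R1 <- R1 - (-1/2)*R2:  [    1     0   3/4  |  -7/4  -1/2     0 ]
R3 <- R3 - (-1)*R2:  [  0   0  -2  |   0  -1   1 ]
R3 <- (1/-2)*R3:  [    0     0     1  |     0   1/2  -1/2 ]
R1 <- R1 - (3/4)*R3:  [    1     0     0  |  -7/4  -7/8   3/8 ]
R2 <- R2 - (1)*R3:  [    0     1     0  |    -3  -3/2   1/2 ]
Right block of [I | A^{-1}] is the inverse:
[ -7/4  -7/8   3/8 ]
[   -3  -3/2   1/2 ]
[    0   1/2  -1/2 ]

inverse = [-7/4 -7/8 3/8; -3 -3/2 1/2; 0 1/2 -1/2]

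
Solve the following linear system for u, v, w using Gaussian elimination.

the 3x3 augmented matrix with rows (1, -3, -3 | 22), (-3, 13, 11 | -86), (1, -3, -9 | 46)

(1, -3, -4)

Forward elimination on [A|b]:
R2 <- R2 - (-3)*R1:  [   0    4    2  -20 ]
R3 <- R3 - (1)*R1:  [  0   0  -6  24 ]
Row echelon form:
[ 1  -3  -3  |   22 ]
[ 0   4   2  |  -20 ]
[ 0   0  -6  |   24 ]
Back-substitution:
w = (24) / -6 = -4
v = (-20 - (2)*(-4)) / 4 = -3
u = (22 - (-3)*(-3) - (-3)*(-4)) / 1 = 1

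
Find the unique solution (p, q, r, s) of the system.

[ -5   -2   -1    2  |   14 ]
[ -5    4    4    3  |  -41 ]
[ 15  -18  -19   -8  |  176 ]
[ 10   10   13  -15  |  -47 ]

Forward elimination on [A|b]:
R2 <- R2 - (1)*R1:  [   0    6    5    1  -55 ]
R3 <- R3 - (-3)*R1:  [   0  -24  -22   -2  218 ]
R4 <- R4 - (-2)*R1:  [   0    6   11  -11  -19 ]
R3 <- R3 - (-4)*R2:  [  0   0  -2   2  -2 ]
R4 <- R4 - (1)*R2:  [   0    0    6  -12   36 ]
R4 <- R4 - (-3)*R3:  [  0   0   0  -6  30 ]
Row echelon form:
[ -5  -2  -1   2  |   14 ]
[  0   6   5   1  |  -55 ]
[  0   0  -2   2  |   -2 ]
[  0   0   0  -6  |   30 ]
Back-substitution:
s = (30) / -6 = -5
r = (-2 - (2)*(-5)) / -2 = -4
q = (-55 - (5)*(-4) - (1)*(-5)) / 6 = -5
p = (14 - (-2)*(-5) - (-1)*(-4) - (2)*(-5)) / -5 = -2

(-2, -5, -4, -5)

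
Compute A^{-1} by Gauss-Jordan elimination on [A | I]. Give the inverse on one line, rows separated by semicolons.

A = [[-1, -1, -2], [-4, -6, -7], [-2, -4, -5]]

inverse = [-1/2 -3/4 5/4; 3/2 -1/4 -1/4; -1 1/2 -1/2]

Gauss-Jordan on [A | I]:
R1 <- (1/-1)*R1:  [  1   1   2  |  -1   0   0 ]
R2 <- R2 - (-4)*R1:  [  0  -2   1  |  -4   1   0 ]
R3 <- R3 - (-2)*R1:  [  0  -2  -1  |  -2   0   1 ]
R2 <- (1/-2)*R2:  [    0     1  -1/2  |     2  -1/2     0 ]
R1 <- R1 - (1)*R2:  [   1    0  5/2  |   -3  1/2    0 ]
R3 <- R3 - (-2)*R2:  [  0   0  -2  |   2  -1   1 ]
R3 <- (1/-2)*R3:  [    0     0     1  |    -1   1/2  -1/2 ]
R1 <- R1 - (5/2)*R3:  [    1     0     0  |  -1/2  -3/4   5/4 ]
R2 <- R2 - (-1/2)*R3:  [    0     1     0  |   3/2  -1/4  -1/4 ]
Right block of [I | A^{-1}] is the inverse:
[ -1/2  -3/4   5/4 ]
[  3/2  -1/4  -1/4 ]
[   -1   1/2  -1/2 ]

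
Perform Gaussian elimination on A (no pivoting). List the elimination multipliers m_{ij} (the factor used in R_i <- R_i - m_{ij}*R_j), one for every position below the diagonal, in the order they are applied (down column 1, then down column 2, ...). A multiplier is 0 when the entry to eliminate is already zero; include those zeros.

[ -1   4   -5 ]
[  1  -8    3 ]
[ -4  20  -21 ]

multipliers: -1, 4, -1

Forward elimination:
R2 <- R2 - (-1)*R1:  [  0  -4  -2 ]
R3 <- R3 - (4)*R1:  [  0   4  -1 ]
R3 <- R3 - (-1)*R2:  [  0   0  -3 ]
Multipliers (in order of application): m_{21} = -1, m_{31} = 4, m_{32} = -1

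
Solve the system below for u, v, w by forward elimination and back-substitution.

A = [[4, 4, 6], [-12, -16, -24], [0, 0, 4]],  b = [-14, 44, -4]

Forward elimination on [A|b]:
R2 <- R2 - (-3)*R1:  [  0  -4  -6   2 ]
Row echelon form:
[ 4   4   6  |  -14 ]
[ 0  -4  -6  |    2 ]
[ 0   0   4  |   -4 ]
Back-substitution:
w = (-4) / 4 = -1
v = (2 - (-6)*(-1)) / -4 = 1
u = (-14 - (4)*(1) - (6)*(-1)) / 4 = -3

(-3, 1, -1)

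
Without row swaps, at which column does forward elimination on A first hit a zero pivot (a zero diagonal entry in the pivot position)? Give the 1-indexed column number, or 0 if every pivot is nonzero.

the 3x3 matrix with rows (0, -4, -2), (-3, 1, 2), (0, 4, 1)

Naive forward elimination:
Pivot entry (1,1) is zero but row 2 has -3 in column 1 -> naive elimination stops; a row interchange (e.g. R1 <-> R2) would be required here.

first zero-pivot column = 1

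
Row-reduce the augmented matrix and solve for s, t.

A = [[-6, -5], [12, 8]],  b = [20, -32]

Forward elimination on [A|b]:
R2 <- R2 - (-2)*R1:  [  0  -2   8 ]
Row echelon form:
[ -6  -5  |  20 ]
[  0  -2  |   8 ]
Back-substitution:
t = (8) / -2 = -4
s = (20 - (-5)*(-4)) / -6 = 0

(0, -4)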